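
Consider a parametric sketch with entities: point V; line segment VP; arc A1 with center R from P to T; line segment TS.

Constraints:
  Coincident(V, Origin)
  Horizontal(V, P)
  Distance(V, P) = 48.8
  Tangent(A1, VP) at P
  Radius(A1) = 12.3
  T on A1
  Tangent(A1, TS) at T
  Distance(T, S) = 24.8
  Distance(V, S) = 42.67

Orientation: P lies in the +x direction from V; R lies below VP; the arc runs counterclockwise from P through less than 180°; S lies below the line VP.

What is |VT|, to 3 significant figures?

38.1

V is at the origin; V and P share the same y with |VP| = 48.8 and P on the +x side, so P = (48.8, 0.00). The tangent condition forces RP to be normal to VP, so R = P + (0, -12.3) = (48.8, -12.3). Since RT ⟂ TS (tangency), |RS| = √(12.3² + 24.8²) = 27.7 regardless of where T sits on A1. So S lies on both circle(V, 42.67) and circle(R, 27.7); the below-VP intersection is S = (28.8, -31.5). T is the foot of the tangent from S: T = (37.2, -8.13).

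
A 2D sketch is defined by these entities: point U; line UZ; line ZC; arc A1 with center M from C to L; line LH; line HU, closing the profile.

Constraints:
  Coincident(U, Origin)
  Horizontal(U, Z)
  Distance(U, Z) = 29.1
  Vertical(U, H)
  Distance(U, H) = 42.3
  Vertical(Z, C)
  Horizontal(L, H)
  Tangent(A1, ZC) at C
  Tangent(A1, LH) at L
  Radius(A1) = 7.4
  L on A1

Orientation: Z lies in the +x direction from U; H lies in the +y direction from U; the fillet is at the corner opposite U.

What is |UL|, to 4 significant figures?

47.54

The virtual corner opposite U is at (29.10, 42.30). The tangent condition forces MC to be normal to ZC and the tangent condition forces ML to be normal to LH, with radius 7.4, so the center M sits 7.4 in from both sides at M = (21.70, 34.90). That places the tangent points at C = (29.10, 34.90) on ZC and L = (21.70, 42.30) on LH. Then |UL| = |L − U| = 47.54.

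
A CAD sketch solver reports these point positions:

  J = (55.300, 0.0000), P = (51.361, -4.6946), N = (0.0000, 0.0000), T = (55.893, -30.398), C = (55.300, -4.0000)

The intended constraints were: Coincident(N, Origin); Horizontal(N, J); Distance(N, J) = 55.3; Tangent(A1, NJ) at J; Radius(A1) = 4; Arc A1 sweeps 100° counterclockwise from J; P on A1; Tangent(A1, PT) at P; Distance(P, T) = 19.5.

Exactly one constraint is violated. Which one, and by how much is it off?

Distance(P, T) = 19.5 — off by 6.60.

N = (0.00, 0.00) ✓; N.y = 0.00, J.y = 0.00 ✓; |NJ| = 55.30 ✓; ∠(CJ, JN) = 90.00° ✓; |CJ| = 4.000 ✓; bearing(C→P) − bearing(C→J) = 100.0° ✓; |CP| = 4.000 ✓; ∠(CP, PT) = 90.00° ✓; |PT| = 26.10 ✗.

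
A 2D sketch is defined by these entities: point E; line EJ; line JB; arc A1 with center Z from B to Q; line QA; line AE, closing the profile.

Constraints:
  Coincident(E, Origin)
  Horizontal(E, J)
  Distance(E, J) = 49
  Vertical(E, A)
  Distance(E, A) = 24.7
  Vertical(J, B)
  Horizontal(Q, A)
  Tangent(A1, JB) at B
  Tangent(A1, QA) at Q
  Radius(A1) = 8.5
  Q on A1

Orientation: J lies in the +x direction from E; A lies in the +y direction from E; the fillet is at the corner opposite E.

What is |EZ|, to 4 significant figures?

43.62

E is at the origin; EJ is horizontal with |EJ| = 49.0 and J on the +x side, so J = (49.00, 0.000). E and A share the same x with |EA| = 24.7 and A on the +y side, so A = (0.000, 24.70). The virtual corner opposite E is at (49.00, 24.70). Tangency of A1 to JB means the radius ZB is perpendicular to JB and the tangent condition forces ZQ to be normal to QA, with radius 8.5, so the center Z sits 8.5 in from both sides at Z = (40.50, 16.20). Then |EZ| = |Z − E| = 43.62.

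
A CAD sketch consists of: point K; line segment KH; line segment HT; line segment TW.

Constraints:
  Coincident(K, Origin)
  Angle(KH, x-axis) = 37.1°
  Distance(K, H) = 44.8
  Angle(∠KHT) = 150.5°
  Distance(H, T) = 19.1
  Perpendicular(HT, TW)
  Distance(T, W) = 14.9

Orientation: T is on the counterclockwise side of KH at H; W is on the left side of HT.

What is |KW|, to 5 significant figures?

58.532

K is at the origin; KH runs at 37.1° with length 44.8, so H = 44.8·(cos 37.1°, sin 37.1°) = (35.732, 27.024). ∠KHT = 150.5°, so HT runs at 37.1° + (180° − 150.5°) = 66.600° from the x-axis; with |HT| = 19.1, T = H + 19.1·(cos 66.600°, sin 66.600°) = (43.317, 44.553). HT ⟂ TW; with |TW| = 14.9 on the left of HT, W = T + 14.9·(-0.91775, 0.39715) = (29.643, 50.470). Then |KW| = |W − K| = 58.532.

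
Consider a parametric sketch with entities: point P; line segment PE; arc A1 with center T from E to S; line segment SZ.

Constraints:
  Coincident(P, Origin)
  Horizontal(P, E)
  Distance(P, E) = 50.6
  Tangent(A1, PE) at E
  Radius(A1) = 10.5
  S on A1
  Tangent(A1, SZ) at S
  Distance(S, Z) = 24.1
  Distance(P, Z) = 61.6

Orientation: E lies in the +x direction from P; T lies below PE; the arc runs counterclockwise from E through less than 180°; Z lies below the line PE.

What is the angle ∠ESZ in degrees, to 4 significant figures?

124.5°

Checks: |TS| = 10.50 ✓; ∠(TS, SZ) = 90.00° ✓; |SZ| = 24.10 ✓; |PZ| = 61.60 ✓.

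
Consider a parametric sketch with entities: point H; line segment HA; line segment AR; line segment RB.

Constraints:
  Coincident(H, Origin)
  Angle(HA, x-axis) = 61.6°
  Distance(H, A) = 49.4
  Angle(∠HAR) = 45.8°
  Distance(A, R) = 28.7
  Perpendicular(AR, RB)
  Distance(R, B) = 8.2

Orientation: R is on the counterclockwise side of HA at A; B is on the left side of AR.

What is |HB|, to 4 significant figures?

27.81

H is at the origin; HA runs at 61.6° with length 49.4, so A = 49.4·(cos 61.6°, sin 61.6°) = (23.50, 43.45). ∠HAR = 45.8°, so AR runs at 61.6° + (180° − 45.8°) = 195.8° from the x-axis; with |AR| = 28.7, R = A + 28.7·(cos 195.8°, sin 195.8°) = (-4.120, 35.64). AR ⟂ RB; with |RB| = 8.2 on the left of AR, B = R + 8.2·(0.2723, -0.9622) = (-1.887, 27.75). Then |HB| = |B − H| = 27.81.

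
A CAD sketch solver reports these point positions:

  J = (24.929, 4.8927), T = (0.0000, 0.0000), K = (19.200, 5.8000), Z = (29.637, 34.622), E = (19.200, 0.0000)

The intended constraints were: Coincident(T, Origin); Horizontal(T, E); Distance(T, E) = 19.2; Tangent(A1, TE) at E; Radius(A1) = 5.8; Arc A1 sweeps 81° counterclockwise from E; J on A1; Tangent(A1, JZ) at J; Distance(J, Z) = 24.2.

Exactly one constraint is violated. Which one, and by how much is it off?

Distance(J, Z) = 24.2 — off by 5.90.

T = (0.00, 0.00) ✓; T.y = 0.00, E.y = 0.00 ✓; |TE| = 19.20 ✓; ∠(KE, ET) = 90.00° ✓; |KE| = 5.800 ✓; bearing(K→J) − bearing(K→E) = 81.00° ✓; |KJ| = 5.800 ✓; ∠(KJ, JZ) = 90.00° ✓; |JZ| = 30.10 ✗.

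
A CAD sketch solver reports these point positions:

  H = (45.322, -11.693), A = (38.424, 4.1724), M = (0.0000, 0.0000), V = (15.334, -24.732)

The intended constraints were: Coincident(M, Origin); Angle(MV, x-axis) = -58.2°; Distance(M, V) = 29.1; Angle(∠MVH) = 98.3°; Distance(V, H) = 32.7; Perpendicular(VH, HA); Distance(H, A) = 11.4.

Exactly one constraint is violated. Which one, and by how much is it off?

Distance(H, A) = 11.4 — off by 5.90.

M = (0.00, 0.00) ✓; MV at -58.20° ✓; |MV| = 29.10 ✓; ∠MVH = 98.30° ✓; |VH| = 32.70 ✓; ∠(VH, HA) = 90.00° ✓; |HA| = 17.30 ✗.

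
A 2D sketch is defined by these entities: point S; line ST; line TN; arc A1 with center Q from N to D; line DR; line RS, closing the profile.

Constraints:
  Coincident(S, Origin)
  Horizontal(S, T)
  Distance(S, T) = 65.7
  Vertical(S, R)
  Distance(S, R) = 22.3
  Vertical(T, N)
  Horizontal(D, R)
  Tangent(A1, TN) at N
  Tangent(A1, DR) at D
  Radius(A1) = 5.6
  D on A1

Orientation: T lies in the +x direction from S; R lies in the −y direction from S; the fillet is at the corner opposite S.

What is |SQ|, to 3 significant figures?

62.4

S is at the origin; ST is horizontal with |ST| = 65.7 and T on the +x side, so T = (65.7, 0.00). SR is vertical with |SR| = 22.3 and R on the −y side, so R = (0.00, -22.3). The virtual corner opposite S is at (65.7, -22.3). The tangent condition forces QN to be normal to TN and since A1 is tangent to DR there, QD ⟂ DR, with radius 5.6, so the center Q sits 5.6 in from both sides at Q = (60.1, -16.7). Then |SQ| = |Q − S| = 62.4.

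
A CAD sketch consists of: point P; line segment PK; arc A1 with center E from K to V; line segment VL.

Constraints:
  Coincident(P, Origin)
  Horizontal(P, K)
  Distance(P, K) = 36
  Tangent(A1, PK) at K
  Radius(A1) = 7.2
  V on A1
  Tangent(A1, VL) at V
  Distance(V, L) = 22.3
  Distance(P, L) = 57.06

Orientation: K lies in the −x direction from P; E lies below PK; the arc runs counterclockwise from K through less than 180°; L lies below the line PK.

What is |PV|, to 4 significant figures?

42.86

Checks: |EV| = 7.200 ✓; ∠(EV, VL) = 90.00° ✓; |VL| = 22.30 ✓; |PL| = 57.06 ✓.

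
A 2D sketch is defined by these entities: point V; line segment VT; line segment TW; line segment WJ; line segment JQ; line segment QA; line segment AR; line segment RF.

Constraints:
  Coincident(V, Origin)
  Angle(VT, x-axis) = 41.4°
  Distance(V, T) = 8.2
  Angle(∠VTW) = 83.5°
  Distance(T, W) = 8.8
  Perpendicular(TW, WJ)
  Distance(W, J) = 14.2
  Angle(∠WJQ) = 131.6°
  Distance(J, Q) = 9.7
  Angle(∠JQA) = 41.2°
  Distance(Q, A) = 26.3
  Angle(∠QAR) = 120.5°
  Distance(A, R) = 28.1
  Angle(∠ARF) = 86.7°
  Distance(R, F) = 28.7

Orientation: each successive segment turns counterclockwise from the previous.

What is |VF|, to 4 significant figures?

39.60

∠QAR = 120.5° gives AR at 114.6° from the x-axis; with |AR| = 28.1, R = (-5.484, 38.26). ∠ARF = 86.7° gives RF at -152.1° from the x-axis; with |RF| = 28.7, F = (-30.85, 24.83). Then |VF| = |F − V| = 39.60.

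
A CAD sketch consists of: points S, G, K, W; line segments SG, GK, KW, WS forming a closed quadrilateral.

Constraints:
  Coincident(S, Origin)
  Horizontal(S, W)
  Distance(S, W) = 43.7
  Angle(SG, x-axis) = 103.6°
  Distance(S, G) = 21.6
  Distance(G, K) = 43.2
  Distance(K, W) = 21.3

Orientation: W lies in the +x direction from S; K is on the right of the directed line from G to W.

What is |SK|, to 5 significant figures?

26.894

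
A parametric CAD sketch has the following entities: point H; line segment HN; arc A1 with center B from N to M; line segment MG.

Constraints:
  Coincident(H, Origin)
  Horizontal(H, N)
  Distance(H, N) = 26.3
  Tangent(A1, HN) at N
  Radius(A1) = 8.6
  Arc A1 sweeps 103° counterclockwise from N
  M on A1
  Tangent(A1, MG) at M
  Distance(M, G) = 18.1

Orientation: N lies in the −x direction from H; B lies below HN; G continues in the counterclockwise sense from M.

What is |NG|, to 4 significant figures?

28.50

On A1, N sits at bearing 90° from B; a 103° counterclockwise sweep puts M at bearing 193°, so M = B + 8.6·(cos 193°, sin 193°) = (-34.68, -10.53). A1 meets MG tangentially, so BM is at right angles to MG, so MG runs along (−sin 193°, cos 193°); with |MG| = 18.1, G = (-30.61, -28.17). Then |NG| = |G − N| = 28.50.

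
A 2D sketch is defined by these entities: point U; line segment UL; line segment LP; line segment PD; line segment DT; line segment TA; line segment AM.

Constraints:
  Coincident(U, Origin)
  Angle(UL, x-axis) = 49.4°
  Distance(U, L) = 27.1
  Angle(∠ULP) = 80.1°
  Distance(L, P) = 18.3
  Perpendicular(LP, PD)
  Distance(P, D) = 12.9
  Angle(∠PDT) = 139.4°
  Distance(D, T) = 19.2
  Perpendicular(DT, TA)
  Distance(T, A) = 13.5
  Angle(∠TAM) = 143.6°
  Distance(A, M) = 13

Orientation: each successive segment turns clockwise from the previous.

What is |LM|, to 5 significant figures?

9.5193

U is at the origin; UL runs at 49.4° with length 27.1, so L = (17.636, 20.576). ∠ULP = 80.1° gives LP at -50.500° from the x-axis; with |LP| = 18.3, P = (29.276, 6.4555). LP ⟂ PD, so PD runs at -140.50°; with |PD| = 12.9, D = (19.322, -1.7499). ∠PDT = 139.4° gives DT at 178.90° from the x-axis; with |DT| = 19.2, T = (0.12579, -1.3813). DT ⟂ TA, so TA runs at 88.900°; with |TA| = 13.5, A = (0.38496, 12.116). ∠TAM = 143.6° gives AM at 52.500° from the x-axis; with |AM| = 13.0, M = (8.2989, 22.430). Then |LM| = |M − L| = 9.5193.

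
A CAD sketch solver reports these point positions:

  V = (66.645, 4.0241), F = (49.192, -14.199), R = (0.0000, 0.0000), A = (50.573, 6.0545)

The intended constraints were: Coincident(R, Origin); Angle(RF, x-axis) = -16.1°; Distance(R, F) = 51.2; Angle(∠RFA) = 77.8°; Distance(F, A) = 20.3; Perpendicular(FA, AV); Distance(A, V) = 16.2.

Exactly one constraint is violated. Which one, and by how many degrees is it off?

Perpendicular(FA, AV) — off by 3.30°.

R = (0.00, 0.00) ✓; RF at -16.10° ✓; |RF| = 51.20 ✓; ∠RFA = 77.80° ✓; |FA| = 20.30 ✓; ∠(FA, AV) = 93.30° ✗; |AV| = 16.20 ✓.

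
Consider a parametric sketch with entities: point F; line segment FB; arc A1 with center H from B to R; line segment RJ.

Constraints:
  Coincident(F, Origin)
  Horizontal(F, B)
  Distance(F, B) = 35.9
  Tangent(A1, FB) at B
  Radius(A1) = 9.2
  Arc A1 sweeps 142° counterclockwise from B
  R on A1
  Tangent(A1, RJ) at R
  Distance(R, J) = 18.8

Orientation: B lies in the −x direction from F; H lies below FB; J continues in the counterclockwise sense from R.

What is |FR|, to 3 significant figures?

44.7

F is at the origin; F and B share the same y with |FB| = 35.9 and B on the −x side, so B = (-35.9, 0.00). Since A1 is tangent to FB there, HB ⟂ FB, so H = B + (0, -9.2) = (-35.9, -9.20). On A1, B sits at bearing 90° from H; a 142° counterclockwise sweep puts R at bearing 232°, so R = H + 9.2·(cos 232°, sin 232°) = (-41.6, -16.4). Then |FR| = |R − F| = 44.7.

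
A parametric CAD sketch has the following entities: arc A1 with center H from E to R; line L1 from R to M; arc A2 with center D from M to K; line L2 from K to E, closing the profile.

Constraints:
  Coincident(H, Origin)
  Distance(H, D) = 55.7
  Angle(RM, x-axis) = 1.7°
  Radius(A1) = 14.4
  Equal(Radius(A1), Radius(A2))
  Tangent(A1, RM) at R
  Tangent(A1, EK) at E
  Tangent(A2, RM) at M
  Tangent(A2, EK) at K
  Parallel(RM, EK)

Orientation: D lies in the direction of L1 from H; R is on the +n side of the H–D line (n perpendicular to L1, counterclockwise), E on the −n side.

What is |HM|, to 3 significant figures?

57.5

The slot axis is L1's direction at 1.7°, so u = (cos 1.7°, sin 1.7°) = (1.00, 0.0297) and n = (−sin 1.7°, cos 1.7°) = (-0.0297, 1.00). H is at the origin and D lies 55.7 along u from H, so D = 55.7·u = (55.7, 1.65). Tangency of A1 to both parallel lines with radius 14.4 puts R and E at H ± 14.4·n: R = (-0.427, 14.4), E = (0.427, -14.4). Equal radii place M and K the same way about D: M = D + 14.4·n = (55.2, 16.0), K = D − 14.4·n = (56.1, -12.7). Then |HM| = |M − H| = 57.5.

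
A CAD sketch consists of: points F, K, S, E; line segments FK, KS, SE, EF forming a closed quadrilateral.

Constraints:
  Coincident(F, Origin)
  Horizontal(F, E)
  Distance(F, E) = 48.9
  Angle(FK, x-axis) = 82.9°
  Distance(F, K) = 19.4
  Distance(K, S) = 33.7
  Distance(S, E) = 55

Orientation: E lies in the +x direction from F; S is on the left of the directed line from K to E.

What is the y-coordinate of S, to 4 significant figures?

47.38

F is at the origin; F and E share the same y with |FE| = 48.9 and E in +x, so E = (48.9, 0). FK runs at 82.9° with |FK| = 19.4, so K = (2.398, 19.25). S is determined by |KS| = 33.7 and |SE| = 55.0 together: it lies at the intersection of circle(K, 33.7) and circle(E, 55.0). With |KE| = 50.33, the foot of the radical line on KE is 6.395 from K and the perpendicular offset is √(33.7² − 6.395²) = 33.09. Taking the left-of-KE solution: S = (20.96, 47.38).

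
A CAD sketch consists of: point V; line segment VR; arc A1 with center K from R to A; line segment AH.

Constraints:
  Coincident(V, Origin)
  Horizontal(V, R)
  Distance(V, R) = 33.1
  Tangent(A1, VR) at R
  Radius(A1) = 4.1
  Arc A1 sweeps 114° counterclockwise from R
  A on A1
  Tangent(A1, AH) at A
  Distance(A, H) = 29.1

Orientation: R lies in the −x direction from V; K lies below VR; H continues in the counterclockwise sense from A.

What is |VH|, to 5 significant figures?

40.891

V is at the origin; V and R share the same y with |VR| = 33.1 and R on the −x side, so R = (-33.100, 0.0000). Tangency of A1 to VR means the radius KR is perpendicular to VR, so K = R + (0, -4.1) = (-33.100, -4.1000). On A1, R sits at bearing 90° from K; a 114° counterclockwise sweep puts A at bearing 204°, so A = K + 4.1·(cos 204°, sin 204°) = (-36.846, -5.7676). Tangency of A1 to AH means the radius KA is perpendicular to AH, so AH runs along (−sin 204°, cos 204°); with |AH| = 29.1, H = (-25.010, -32.352). Then |VH| = |H − V| = 40.891.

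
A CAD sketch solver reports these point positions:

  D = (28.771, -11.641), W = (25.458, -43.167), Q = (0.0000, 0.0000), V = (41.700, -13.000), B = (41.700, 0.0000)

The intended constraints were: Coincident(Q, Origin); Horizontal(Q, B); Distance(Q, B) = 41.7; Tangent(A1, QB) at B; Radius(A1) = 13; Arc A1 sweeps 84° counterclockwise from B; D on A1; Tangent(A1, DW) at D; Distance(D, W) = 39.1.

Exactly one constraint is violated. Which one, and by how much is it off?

Distance(D, W) = 39.1 — off by 7.40.

Q = (0.00, 0.00) ✓; Q.y = 0.00, B.y = 0.00 ✓; |QB| = 41.70 ✓; ∠(VB, BQ) = 90.00° ✓; |VB| = 13.00 ✓; bearing(V→D) − bearing(V→B) = 84.00° ✓; |VD| = 13.00 ✓; ∠(VD, DW) = 90.00° ✓; |DW| = 31.70 ✗.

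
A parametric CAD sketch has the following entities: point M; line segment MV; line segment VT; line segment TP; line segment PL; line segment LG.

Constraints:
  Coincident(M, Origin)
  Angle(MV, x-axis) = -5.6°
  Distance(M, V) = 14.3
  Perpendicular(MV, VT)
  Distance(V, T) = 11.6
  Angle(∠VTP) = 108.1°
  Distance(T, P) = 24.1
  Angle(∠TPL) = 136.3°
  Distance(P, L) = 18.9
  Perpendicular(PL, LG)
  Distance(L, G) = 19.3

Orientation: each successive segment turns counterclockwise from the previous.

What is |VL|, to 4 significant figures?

41.42

M is at the origin; MV runs at -5.6° with length 14.3, so V = (14.23, -1.395). The perpendicularity gives VT at right angles to MV, so VT runs at 84.40°; with |VT| = 11.6, T = (15.36, 10.15). ∠VTP = 108.1° gives TP at 156.3° from the x-axis; with |TP| = 24.1, P = (-6.704, 19.84). ∠TPL = 136.3° gives PL at -160.0° from the x-axis; with |PL| = 18.9, L = (-24.46, 13.37). Then |VL| = |L − V| = 41.42.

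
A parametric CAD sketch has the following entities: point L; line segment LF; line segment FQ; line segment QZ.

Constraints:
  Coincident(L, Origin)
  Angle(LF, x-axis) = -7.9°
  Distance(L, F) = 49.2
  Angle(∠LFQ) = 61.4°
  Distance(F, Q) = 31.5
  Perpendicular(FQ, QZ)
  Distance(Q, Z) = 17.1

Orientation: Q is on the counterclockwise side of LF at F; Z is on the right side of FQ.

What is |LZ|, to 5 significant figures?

60.818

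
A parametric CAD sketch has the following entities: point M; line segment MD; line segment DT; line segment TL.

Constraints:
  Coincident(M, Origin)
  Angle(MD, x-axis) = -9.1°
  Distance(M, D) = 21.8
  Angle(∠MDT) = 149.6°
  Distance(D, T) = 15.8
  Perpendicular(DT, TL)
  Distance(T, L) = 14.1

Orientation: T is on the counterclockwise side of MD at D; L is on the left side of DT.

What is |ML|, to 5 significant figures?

34.739

M is at the origin; MD runs at -9.1° with length 21.8, so D = 21.8·(cos -9.1°, sin -9.1°) = (21.526, -3.4478). ∠MDT = 149.6°, so DT runs at -9.1° + (180° − 149.6°) = 21.300° from the x-axis; with |DT| = 15.8, T = D + 15.8·(cos 21.300°, sin 21.300°) = (36.246, 2.2915). The perpendicularity gives TL at right angles to DT; with |TL| = 14.1 on the left of DT, L = T + 14.1·(-0.36325, 0.93169) = (31.125, 15.428). Then |ML| = |L − M| = 34.739.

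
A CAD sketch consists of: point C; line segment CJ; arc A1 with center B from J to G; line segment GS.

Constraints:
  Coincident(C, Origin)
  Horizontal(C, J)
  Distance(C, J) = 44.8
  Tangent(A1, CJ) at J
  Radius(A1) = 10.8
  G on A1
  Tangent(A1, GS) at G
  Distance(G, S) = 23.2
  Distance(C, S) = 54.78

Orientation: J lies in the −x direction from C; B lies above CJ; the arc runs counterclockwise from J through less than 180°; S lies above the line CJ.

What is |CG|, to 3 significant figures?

37.2

C is at the origin; C and J share the same y with |CJ| = 44.8 and J on the −x side, so J = (-44.8, 0.00). Since A1 is tangent to CJ there, BJ ⟂ CJ, so B = J + (0, 10.8) = (-44.8, 10.8). Since BG ⟂ GS (tangency), |BS| = √(10.8² + 23.2²) = 25.6 regardless of where G sits on A1. So S lies on both circle(C, 54.78) and circle(B, 25.6); the above-CJ intersection is S = (-41.2, 36.1). G is the foot of the tangent from S: G = (-34.5, 13.9).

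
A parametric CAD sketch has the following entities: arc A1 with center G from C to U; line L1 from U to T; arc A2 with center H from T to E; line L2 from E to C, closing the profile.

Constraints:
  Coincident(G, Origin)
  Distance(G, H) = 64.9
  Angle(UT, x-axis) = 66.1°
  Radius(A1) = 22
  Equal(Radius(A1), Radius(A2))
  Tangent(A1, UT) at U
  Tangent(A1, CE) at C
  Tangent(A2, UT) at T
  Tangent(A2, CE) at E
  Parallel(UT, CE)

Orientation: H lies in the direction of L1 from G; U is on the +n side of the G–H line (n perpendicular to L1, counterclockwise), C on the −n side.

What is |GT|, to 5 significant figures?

68.527

The slot axis is L1's direction at 66.1°, so u = (cos 66.1°, sin 66.1°) = (0.40514, 0.91425) and n = (−sin 66.1°, cos 66.1°) = (-0.91425, 0.40514). G is at the origin and H lies 64.9 along u from G, so H = 64.9·u = (26.294, 59.335). Tangency of A1 to both parallel lines with radius 22.0 puts U and C at G ± 22.0·n: U = (-20.114, 8.9131), C = (20.114, -8.9131). Equal radii place T and E the same way about H: T = H + 22.0·n = (6.1801, 68.248), E = H − 22.0·n = (46.407, 50.422). Then |GT| = |T − G| = 68.527.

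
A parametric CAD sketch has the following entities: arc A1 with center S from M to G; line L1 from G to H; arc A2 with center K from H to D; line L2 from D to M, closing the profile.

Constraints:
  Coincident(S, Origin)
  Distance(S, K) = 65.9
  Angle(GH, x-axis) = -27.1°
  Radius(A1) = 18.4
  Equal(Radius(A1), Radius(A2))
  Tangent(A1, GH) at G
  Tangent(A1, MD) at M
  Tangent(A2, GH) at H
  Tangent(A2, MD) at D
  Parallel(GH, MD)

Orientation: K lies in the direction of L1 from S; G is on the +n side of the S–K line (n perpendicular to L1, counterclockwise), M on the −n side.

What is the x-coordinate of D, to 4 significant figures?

50.28

The slot axis is L1's direction at -27.1°, so u = (cos -27.1°, sin -27.1°) = (0.8902, -0.4555) and n = (−sin -27.1°, cos -27.1°) = (0.4555, 0.8902). S is at the origin and K lies 65.9 along u from S, so K = 65.9·u = (58.67, -30.02). Tangency of A1 to both parallel lines with radius 18.4 puts G and M at S ± 18.4·n: G = (8.382, 16.38), M = (-8.382, -16.38). Equal radii place H and D the same way about K: H = K + 18.4·n = (67.05, -13.64), D = K − 18.4·n = (50.28, -46.40). So D.x = 50.28.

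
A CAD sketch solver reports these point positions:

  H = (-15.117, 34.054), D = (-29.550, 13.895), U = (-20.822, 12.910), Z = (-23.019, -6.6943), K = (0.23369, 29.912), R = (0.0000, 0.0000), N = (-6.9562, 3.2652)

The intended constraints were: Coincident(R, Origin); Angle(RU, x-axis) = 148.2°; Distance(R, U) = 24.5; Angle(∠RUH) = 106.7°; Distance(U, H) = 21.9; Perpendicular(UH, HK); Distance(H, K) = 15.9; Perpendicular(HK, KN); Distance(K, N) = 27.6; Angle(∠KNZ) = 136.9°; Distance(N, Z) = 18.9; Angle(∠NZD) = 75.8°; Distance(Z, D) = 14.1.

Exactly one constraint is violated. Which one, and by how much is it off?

Distance(Z, D) = 14.1 — off by 7.50.

R = (0.00, 0.00) ✓; RU at 148.2° ✓; |RU| = 24.50 ✓; ∠RUH = 106.7° ✓; |UH| = 21.90 ✓; ∠(UH, HK) = 90.00° ✓; |HK| = 15.90 ✓; ∠(HK, KN) = 90.00° ✓; |KN| = 27.60 ✓; ∠KNZ = 136.9° ✓; |NZ| = 18.90 ✓; ∠NZD = 75.80° ✓; |ZD| = 21.60 ✗.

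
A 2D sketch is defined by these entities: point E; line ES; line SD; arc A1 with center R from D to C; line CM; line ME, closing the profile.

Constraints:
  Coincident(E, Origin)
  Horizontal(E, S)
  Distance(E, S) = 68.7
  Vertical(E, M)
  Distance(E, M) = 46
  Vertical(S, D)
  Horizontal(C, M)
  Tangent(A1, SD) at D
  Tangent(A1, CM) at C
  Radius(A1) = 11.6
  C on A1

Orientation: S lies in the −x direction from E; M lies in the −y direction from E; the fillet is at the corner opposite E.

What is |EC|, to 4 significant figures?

73.32

The virtual corner opposite E is at (-68.70, -46.00). Since A1 is tangent to SD there, RD ⟂ SD and tangency of A1 to CM means the radius RC is perpendicular to CM, with radius 11.6, so the center R sits 11.6 in from both sides at R = (-57.10, -34.40). That places the tangent points at D = (-68.70, -34.40) on SD and C = (-57.10, -46.00) on CM. Then |EC| = |C − E| = 73.32.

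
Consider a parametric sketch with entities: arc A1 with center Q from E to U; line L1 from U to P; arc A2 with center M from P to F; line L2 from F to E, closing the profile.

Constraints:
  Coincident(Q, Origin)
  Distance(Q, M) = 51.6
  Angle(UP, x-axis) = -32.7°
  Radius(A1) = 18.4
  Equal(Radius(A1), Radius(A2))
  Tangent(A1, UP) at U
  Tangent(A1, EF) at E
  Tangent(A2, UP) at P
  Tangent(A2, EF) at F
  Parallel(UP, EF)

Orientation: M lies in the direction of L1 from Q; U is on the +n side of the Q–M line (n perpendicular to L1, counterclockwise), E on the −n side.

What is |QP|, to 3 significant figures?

54.8

Tangency of A1 to both parallel lines with radius 18.4 puts U and E at Q ± 18.4·n: U = (9.94, 15.5), E = (-9.94, -15.5). Equal radii place P and F the same way about M: P = M + 18.4·n = (53.4, -12.4), F = M − 18.4·n = (33.5, -43.4). Then |QP| = |P − Q| = 54.8.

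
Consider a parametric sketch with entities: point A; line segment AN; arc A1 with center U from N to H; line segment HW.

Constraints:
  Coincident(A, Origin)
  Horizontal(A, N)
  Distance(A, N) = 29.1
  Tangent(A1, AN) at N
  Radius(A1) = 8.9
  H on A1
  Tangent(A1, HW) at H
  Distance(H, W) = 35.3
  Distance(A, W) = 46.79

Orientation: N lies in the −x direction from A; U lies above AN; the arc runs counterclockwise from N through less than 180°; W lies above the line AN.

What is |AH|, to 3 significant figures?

21.8

Checks: A.y = 0.00, N.y = 0.00 ✓; |UH| = 8.900 ✓; ∠(UH, HW) = 90.00° ✓; |HW| = 35.30 ✓; |AW| = 46.79 ✓.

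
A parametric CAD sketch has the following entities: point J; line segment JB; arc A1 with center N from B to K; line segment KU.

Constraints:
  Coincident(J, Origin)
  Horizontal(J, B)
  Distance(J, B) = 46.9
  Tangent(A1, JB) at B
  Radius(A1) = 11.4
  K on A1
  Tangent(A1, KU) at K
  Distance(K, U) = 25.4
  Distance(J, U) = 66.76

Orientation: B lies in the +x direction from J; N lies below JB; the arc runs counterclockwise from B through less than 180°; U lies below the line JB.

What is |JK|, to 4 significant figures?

42.65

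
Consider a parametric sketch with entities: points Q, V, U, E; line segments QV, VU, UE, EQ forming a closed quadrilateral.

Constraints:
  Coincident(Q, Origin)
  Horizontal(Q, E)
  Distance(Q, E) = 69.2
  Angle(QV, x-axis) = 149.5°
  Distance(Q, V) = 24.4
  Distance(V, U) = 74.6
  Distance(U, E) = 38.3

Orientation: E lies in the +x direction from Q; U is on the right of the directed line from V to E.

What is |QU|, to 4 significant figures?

50.21

Checks: |VU| = 74.60 ✓; |UE| = 38.30 ✓.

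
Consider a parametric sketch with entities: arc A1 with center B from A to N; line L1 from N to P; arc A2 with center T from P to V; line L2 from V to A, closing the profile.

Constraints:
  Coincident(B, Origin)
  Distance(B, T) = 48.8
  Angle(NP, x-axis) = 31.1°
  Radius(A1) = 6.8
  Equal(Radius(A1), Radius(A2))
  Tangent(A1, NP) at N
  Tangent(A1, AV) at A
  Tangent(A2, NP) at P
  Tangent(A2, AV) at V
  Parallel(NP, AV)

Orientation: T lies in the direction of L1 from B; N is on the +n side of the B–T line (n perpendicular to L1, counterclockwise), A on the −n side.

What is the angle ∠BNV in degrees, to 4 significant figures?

74.43°

The slot axis is L1's direction at 31.1°, so u = (cos 31.1°, sin 31.1°) = (0.8563, 0.5165) and n = (−sin 31.1°, cos 31.1°) = (-0.5165, 0.8563). B is at the origin and T lies 48.8 along u from B, so T = 48.8·u = (41.79, 25.21). Tangency of A1 to both parallel lines with radius 6.8 puts N and A at B ± 6.8·n: N = (-3.512, 5.823), A = (3.512, -5.823). Equal radii place P and V the same way about T: P = T + 6.8·n = (38.27, 31.03), V = T − 6.8·n = (45.30, 19.38). Then cos ∠BNV = NB·NV / (|NB||NV|), giving 74.43°.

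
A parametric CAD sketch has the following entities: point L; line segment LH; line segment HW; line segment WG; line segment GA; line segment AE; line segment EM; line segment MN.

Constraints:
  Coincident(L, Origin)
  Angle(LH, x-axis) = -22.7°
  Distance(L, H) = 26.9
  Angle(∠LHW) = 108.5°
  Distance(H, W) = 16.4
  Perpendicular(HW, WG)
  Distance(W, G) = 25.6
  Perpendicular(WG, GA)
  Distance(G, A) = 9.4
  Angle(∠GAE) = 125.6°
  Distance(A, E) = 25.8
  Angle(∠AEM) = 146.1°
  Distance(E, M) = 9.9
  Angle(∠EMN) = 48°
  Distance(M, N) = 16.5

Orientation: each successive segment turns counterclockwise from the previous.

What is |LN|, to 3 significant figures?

23.8

L is at the origin; LH runs at -22.7° with length 26.9, so H = (24.8, -10.4). ∠LHW = 108.5° gives HW at 48.8° from the x-axis; with |HW| = 16.4, W = (35.6, 1.96). HW is perpendicular to WG, so WG runs at 139°; with |WG| = 25.6, G = (16.4, 18.8). The perpendicularity gives GA at right angles to WG, so GA runs at -131°; with |GA| = 9.4, A = (10.2, 11.7). ∠GAE = 125.6° gives AE at -76.8° from the x-axis; with |AE| = 25.8, E = (16.1, -13.4). ∠AEM = 146.1° gives EM at -42.9° from the x-axis; with |EM| = 9.9, M = (23.3, -20.1). ∠EMN = 48.0° gives MN at 89.1° from the x-axis; with |MN| = 16.5, N = (23.6, -3.61). Then |LN| = |N − L| = 23.8.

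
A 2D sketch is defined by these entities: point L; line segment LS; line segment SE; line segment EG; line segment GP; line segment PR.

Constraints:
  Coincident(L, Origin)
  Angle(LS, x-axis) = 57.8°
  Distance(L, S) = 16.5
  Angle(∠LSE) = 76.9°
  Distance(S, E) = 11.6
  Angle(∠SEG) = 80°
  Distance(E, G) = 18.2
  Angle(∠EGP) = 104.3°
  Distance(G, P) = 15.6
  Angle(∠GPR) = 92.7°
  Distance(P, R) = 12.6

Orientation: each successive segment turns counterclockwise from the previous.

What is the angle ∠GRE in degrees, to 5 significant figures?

51.573°

∠EGP = 104.3° gives GP at -23.400° from the x-axis; with |GP| = 15.6, P = (9.2695, -6.4085). ∠GPR = 92.7° gives PR at 63.900° from the x-axis; with |PR| = 12.6, R = (14.813, 4.9066). Then cos ∠GRE = RG·RE / (|RG||RE|), giving 51.573°.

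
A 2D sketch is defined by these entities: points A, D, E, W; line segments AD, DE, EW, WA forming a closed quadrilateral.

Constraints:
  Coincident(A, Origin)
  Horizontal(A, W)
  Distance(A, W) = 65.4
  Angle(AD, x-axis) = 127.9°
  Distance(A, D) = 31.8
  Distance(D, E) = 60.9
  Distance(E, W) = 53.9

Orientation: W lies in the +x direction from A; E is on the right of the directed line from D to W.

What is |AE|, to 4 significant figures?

29.11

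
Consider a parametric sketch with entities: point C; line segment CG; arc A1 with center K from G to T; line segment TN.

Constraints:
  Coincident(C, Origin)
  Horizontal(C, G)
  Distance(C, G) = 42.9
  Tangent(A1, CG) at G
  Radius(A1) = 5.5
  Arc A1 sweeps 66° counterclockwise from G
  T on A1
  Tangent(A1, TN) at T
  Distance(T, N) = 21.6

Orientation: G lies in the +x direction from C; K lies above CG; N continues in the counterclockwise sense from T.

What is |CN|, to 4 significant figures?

61.19

C is at the origin; C and G share the same y with |CG| = 42.9 and G on the +x side, so G = (42.90, 0.000). A1 meets CG tangentially, so KG is at right angles to CG, so K = G + (0, 5.5) = (42.90, 5.500). On A1, G sits at bearing -90° from K; a 66° counterclockwise sweep puts T at bearing -24°, so T = K + 5.5·(cos -24°, sin -24°) = (47.92, 3.263). A1 meets TN tangentially, so KT is at right angles to TN, so TN runs along (−sin -24°, cos -24°); with |TN| = 21.6, N = (56.71, 23.00). Then |CN| = |N − C| = 61.19.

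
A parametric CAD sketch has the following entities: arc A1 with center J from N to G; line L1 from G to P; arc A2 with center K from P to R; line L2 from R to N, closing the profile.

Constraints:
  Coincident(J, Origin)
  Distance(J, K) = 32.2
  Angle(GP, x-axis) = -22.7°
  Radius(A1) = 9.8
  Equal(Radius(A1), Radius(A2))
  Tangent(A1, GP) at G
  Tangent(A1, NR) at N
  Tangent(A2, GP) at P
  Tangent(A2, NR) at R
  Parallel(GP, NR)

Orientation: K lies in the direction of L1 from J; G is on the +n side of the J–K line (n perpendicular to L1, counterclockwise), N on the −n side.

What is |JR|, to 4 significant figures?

33.66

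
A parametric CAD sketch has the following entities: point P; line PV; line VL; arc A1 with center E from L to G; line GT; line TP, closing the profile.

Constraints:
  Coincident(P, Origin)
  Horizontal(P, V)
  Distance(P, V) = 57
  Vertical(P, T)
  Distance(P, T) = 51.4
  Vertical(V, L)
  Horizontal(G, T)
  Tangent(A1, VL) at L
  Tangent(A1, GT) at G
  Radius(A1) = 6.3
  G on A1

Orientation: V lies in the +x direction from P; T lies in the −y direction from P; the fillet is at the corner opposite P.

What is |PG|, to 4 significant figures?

72.20

The virtual corner opposite P is at (57.00, -51.40). Tangency of A1 to VL means the radius EL is perpendicular to VL and the tangent condition forces EG to be normal to GT, with radius 6.3, so the center E sits 6.3 in from both sides at E = (50.70, -45.10). That places the tangent points at L = (57.00, -45.10) on VL and G = (50.70, -51.40) on GT. Then |PG| = |G − P| = 72.20.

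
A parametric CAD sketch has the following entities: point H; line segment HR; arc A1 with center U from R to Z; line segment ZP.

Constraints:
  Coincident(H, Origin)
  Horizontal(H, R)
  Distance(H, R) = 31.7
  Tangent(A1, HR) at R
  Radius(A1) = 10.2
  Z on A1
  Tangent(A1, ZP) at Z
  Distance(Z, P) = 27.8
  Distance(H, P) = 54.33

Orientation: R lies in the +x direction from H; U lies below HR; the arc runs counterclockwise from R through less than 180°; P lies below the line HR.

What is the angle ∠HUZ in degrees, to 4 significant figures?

49.47°

Checks: |UZ| = 10.20 ✓; ∠(UZ, ZP) = 90.00° ✓; |ZP| = 27.80 ✓; |HP| = 54.33 ✓.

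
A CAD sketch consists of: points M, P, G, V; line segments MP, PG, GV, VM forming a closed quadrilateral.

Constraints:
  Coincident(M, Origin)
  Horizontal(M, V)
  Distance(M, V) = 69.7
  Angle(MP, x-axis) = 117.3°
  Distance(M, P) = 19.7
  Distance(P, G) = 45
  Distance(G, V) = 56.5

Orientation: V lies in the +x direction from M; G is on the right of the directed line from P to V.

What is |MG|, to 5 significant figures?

25.599

Checks: |PG| = 45.00 ✓; |GV| = 56.50 ✓.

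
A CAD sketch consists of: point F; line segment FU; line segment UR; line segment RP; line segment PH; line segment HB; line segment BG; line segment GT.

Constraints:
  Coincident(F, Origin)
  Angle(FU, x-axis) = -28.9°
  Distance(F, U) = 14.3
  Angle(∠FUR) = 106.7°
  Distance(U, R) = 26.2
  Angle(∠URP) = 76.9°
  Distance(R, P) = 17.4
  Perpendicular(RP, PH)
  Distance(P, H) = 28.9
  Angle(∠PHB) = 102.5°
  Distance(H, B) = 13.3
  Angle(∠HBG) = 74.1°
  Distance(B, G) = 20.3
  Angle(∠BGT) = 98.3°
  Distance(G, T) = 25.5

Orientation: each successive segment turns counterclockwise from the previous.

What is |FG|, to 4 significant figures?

20.86

F is at the origin; FU runs at -28.9° with length 14.3, so U = (12.52, -6.911). ∠FUR = 106.7° gives UR at 44.40° from the x-axis; with |UR| = 26.2, R = (31.24, 11.42). ∠URP = 76.9° gives RP at 147.5° from the x-axis; with |RP| = 17.4, P = (16.56, 20.77). RP is perpendicular to PH, so PH runs at -122.5°; with |PH| = 28.9, H = (1.035, -3.605). ∠PHB = 102.5° gives HB at -45.00° from the x-axis; with |HB| = 13.3, B = (10.44, -13.01). ∠HBG = 74.1° gives BG at 60.90° from the x-axis; with |BG| = 20.3, G = (20.31, 4.728). Then |FG| = |G − F| = 20.86.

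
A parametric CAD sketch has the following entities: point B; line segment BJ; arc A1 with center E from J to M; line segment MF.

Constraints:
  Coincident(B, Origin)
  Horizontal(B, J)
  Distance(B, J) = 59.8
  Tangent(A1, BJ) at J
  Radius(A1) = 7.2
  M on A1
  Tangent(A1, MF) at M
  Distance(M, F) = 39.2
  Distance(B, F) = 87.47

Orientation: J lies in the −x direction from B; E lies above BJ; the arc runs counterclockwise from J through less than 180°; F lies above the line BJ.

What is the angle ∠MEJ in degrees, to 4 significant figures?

124.0°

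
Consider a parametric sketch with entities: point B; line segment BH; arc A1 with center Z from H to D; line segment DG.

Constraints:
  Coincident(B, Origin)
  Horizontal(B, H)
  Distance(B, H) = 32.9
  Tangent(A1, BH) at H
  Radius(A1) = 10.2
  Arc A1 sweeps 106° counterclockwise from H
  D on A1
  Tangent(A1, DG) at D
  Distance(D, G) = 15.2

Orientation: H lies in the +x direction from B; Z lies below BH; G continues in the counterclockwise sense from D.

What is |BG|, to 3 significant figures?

38.8

On A1, H sits at bearing 90° from Z; a 106° counterclockwise sweep puts D at bearing 196°, so D = Z + 10.2·(cos 196°, sin 196°) = (23.1, -13.0). Since A1 is tangent to DG there, ZD ⟂ DG, so DG runs along (−sin 196°, cos 196°); with |DG| = 15.2, G = (27.3, -27.6). Then |BG| = |G − B| = 38.8.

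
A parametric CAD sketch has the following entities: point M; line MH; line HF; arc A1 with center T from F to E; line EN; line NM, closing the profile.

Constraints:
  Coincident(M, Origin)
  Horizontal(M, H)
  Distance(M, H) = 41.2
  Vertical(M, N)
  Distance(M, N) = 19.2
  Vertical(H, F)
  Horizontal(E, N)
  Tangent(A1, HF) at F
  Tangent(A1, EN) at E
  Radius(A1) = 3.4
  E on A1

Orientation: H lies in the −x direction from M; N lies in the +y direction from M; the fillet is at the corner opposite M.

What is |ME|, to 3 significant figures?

42.4

M is at the origin; M and H share the same y with |MH| = 41.2 and H on the −x side, so H = (-41.2, 0.00). M and N share the same x with |MN| = 19.2 and N on the +y side, so N = (0.00, 19.2). The virtual corner opposite M is at (-41.2, 19.2). Since A1 is tangent to HF there, TF ⟂ HF and since A1 is tangent to EN there, TE ⟂ EN, with radius 3.4, so the center T sits 3.4 in from both sides at T = (-37.8, 15.8). That places the tangent points at F = (-41.2, 15.8) on HF and E = (-37.8, 19.2) on EN. Then |ME| = |E − M| = 42.4.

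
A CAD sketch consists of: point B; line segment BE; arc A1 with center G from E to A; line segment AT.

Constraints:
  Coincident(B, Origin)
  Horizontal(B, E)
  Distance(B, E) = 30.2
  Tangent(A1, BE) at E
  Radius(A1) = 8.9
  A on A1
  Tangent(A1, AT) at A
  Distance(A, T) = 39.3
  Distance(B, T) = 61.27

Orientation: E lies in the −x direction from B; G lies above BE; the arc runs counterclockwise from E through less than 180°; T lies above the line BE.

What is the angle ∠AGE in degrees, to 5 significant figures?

113.01°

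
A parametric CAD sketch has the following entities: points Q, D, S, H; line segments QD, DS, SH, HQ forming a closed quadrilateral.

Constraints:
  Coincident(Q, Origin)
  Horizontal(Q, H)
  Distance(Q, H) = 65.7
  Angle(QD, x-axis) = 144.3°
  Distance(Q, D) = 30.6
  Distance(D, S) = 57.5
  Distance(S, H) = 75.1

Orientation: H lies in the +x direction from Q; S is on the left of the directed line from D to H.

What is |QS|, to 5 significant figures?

59.712

Q is at the origin; QH is horizontal with |QH| = 65.7 and H in +x, so H = (65.7, 0). QD runs at 144.3° with |QD| = 30.6, so D = (-24.850, 17.856). S is determined by |DS| = 57.5 and |SH| = 75.1 together: it lies at the intersection of circle(D, 57.5) and circle(H, 75.1). With |DH| = 92.294, the foot of the radical line on DH is 33.504 from D and the perpendicular offset is √(57.5² − 33.504²) = 46.731. Taking the left-of-DH solution: S = (17.062, 57.222).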